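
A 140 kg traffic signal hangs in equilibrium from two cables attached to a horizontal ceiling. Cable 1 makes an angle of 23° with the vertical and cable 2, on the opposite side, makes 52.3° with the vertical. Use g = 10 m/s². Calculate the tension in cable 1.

Angles from the horizontal: cable 1 is 90° − 23° = 67°, cable 2 is 90° − 52.3° = 37.7°.
Weight W = 140 × 10 = 1400 N acts straight down.
Horizontal: T_1 cos 67° = T_2 cos 37.7°  →  T_2 = 0.4938 T_1.
Vertical: T_1 sin 67° + T_2 sin 37.7° = 1400.
Substituting the horizontal relation into the vertical equation gives 1.222 T_1 = 1400, so T_1 = 1145 N.

T_1 ≈ 1150 N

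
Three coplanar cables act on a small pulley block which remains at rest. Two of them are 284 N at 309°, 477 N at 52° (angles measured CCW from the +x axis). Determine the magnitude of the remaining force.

F ≈ 497 N

Sum the known components: ΣF_x = 472.4 N, ΣF_y = 155.2 N.
For equilibrium the remaining force must supply (−ΣF_x, −ΣF_y) = (-472.4, -155.2) N.
Magnitude = √((-472.4)² + (-155.2)²) = 497.2 N; direction = atan2(-155.2, -472.4) = 198.2°.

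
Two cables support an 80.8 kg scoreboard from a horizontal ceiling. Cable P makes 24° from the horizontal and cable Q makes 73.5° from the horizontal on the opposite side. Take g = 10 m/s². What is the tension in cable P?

Weight W = 80.8 × 10 = 808 N acts straight down.
Horizontal: T_P cos 24° = T_Q cos 73.5°  →  T_Q = 3.217 T_P.
Vertical: T_P sin 24° + T_Q sin 73.5° = 808.
Substituting the horizontal relation into the vertical equation gives 3.491 T_P = 808, so T_P = 231.5 N.

T_P ≈ 231 N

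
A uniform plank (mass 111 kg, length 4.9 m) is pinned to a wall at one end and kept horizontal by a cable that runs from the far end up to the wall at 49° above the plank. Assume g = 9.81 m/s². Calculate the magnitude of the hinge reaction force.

|H| ≈ 721 N

Take torques about the hinge: T sin 49° · 4.9 = 111×9.81×2.45 = 2667.8 N·m.
So T = 2667.8 / (0.7547 × 4.9) = 721.41 N.
ΣF_x = 0: H_x = T cos 49° = 473.29 N.
ΣF_y = 0: H_y = (111×9.81) − T sin 49° = 1088.9 − 544.46 = 544.46 N.
|H| = √(H_x² + H_y²) = √((473.29)² + (544.46)²) = 721.41 N.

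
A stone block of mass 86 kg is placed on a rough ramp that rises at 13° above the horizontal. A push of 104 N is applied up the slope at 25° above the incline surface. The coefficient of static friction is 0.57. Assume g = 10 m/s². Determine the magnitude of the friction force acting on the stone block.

Axes along / perpendicular to the incline. W sin 13° = 193.5 N down-slope; W cos 13° = 838 N into the surface.
Perpendicular: N = W cos 13° − P sin 25° = 838 − 43.95 = 794 N.
Along incline: P cos 25° + f = W sin 13° (friction acts up-slope) → f = 193.5 − 94.26 = 99.2 N.
|f| = 99.2 N ≤ μN = 452.6 N, so the stone block is indeed static.

f ≈ 99.2 N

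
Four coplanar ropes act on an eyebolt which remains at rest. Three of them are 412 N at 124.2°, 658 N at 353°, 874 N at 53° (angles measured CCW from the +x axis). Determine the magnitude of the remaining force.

F ≈ 1350 N

Sum the known components: ΣF_x = 947.5 N, ΣF_y = 958.6 N.
For equilibrium the remaining force must supply (−ΣF_x, −ΣF_y) = (-947.5, -958.6) N.
Magnitude = √((-947.5)² + (-958.6)²) = 1348 N; direction = atan2(-958.6, -947.5) = 225.3°.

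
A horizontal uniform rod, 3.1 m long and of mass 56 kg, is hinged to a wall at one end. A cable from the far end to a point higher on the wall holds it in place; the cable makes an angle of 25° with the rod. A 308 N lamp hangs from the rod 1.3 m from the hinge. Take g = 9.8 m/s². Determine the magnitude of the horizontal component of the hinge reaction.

H_x ≈ 865 N

Take torques about the hinge: T sin 25° · 3.1 = 56×9.8×1.55 + 308×1.3 = 1251 N·m.
So T = 1251 / (0.4226 × 3.1) = 954.91 N.
ΣF_x = 0: H_x = T cos 25° = 865.44 N.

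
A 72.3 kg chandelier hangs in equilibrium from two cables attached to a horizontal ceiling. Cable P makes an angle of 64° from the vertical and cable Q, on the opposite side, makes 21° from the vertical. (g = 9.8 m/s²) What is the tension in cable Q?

T_Q ≈ 639 N

Angles from the horizontal: cable P is 90° − 64° = 26°, cable Q is 90° − 21° = 69°.
Weight W = 72.3 × 9.8 = 708.5 N acts straight down.
Horizontal: T_P cos 26° = T_Q cos 69°  →  T_P = 0.3987 T_Q.
Vertical: T_P sin 26° + T_Q sin 69° = 708.5.
Substituting the horizontal relation into the vertical equation gives 1.108 T_Q = 708.5, so T_Q = 639.3 N.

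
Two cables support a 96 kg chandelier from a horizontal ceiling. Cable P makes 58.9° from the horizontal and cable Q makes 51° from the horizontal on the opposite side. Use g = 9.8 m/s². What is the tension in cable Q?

Weight W = 96 × 9.8 = 940.8 N acts straight down.
Horizontal: T_P cos 58.9° = T_Q cos 51°  →  T_P = 1.218 T_Q.
Vertical: T_P sin 58.9° + T_Q sin 51° = 940.8.
Substituting the horizontal relation into the vertical equation gives 1.82 T_Q = 940.8, so T_Q = 516.8 N.

T_Q ≈ 517 N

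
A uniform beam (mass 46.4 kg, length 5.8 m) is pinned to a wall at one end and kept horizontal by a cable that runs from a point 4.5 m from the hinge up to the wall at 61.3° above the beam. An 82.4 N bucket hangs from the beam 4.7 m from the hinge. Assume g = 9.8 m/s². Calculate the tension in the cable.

T ≈ 432 N

Take torques about the hinge: T sin 61.3° · 4.5 = 46.4×9.8×2.9 + 82.4×4.7 = 1706 N·m.
So T = 1706 / (0.8771 × 4.5) = 432.2 N.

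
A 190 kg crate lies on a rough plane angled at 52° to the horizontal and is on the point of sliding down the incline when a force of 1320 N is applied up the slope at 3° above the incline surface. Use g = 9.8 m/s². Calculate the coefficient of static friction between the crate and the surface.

On the verge of sliding down the incline, friction is at its maximum μN and acts up the slope.
Perpendicular to incline: N = W cos 52° − P sin 3° = 1146 − 69.08 = 1077 N.
Along incline: P cos 3° + μN = W sin 52° → μ = (W sin 52° − P cos 3°) / N = 0.1384.

μ ≈ 0.138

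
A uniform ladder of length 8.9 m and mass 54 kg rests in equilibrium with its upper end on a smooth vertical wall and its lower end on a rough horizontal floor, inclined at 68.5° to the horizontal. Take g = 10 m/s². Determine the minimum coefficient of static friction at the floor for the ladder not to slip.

ΣF_y = 0: N_floor = 54×10 = 540 N.
Torques about the foot: N_wall · 8.9 sin 68.5° = 54×10×4.45 cos 68.5° → N_wall = 106.36 N.
ΣF_x = 0: f_floor = N_wall = 106.36 N.
μ_min = f_floor / N_floor = 106.36 / 540 = 0.197.

μ_min ≈ 0.197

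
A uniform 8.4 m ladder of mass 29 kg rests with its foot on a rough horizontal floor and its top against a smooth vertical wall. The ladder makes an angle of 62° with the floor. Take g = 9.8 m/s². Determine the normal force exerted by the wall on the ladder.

N_wall ≈ 75.6 N

Torques about the foot: N_wall · 8.4 sin 62° = 29×9.8×4.2 cos 62° → N_wall = 75.556 N.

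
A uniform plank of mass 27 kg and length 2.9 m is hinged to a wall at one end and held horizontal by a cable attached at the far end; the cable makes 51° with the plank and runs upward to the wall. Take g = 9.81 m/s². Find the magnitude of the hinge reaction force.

Take torques about the hinge: T sin 51° · 2.9 = 27×9.81×1.45 = 384.06 N·m.
So T = 384.06 / (0.7771 × 2.9) = 170.41 N.
ΣF_x = 0: H_x = T cos 51° = 107.24 N.
ΣF_y = 0: H_y = (27×9.81) − T sin 51° = 264.87 − 132.44 = 132.44 N.
|H| = √(H_x² + H_y²) = √((107.24)² + (132.44)²) = 170.41 N.

|H| ≈ 170 N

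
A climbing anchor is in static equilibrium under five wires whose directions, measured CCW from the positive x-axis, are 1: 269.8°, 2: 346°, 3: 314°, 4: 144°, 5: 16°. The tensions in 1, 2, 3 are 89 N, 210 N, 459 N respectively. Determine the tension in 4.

T_4 ≈ 756 N

Resolve: ΣF_x = 89 cos 269.8° + 210 cos 346° + 459 cos 314° + T_4 cos 144° + T_5 cos 16° = 0.
        ΣF_y = 89 sin 269.8° + 210 sin 346° + 459 sin 314° + T_4 sin 144° + T_5 sin 16° = 0.
The known terms sum to (522.3, -470) N, so -0.8090 T_4 + 0.9613 T_5 = -522.3 and 0.5878 T_4 + 0.2756 T_5 = 470.
Solving simultaneously: T_4 = 756 N, T_5 = 92.92 N.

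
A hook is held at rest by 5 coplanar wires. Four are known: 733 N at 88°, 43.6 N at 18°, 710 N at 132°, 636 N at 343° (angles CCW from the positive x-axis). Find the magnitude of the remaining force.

F ≈ 1110 N

Sum the known components: ΣF_x = 200.2 N, ΣF_y = 1088 N.
For equilibrium the remaining force must supply (−ΣF_x, −ΣF_y) = (-200.2, -1088) N.
Magnitude = √((-200.2)² + (-1088)²) = 1106 N; direction = atan2(-1088, -200.2) = 259.6°.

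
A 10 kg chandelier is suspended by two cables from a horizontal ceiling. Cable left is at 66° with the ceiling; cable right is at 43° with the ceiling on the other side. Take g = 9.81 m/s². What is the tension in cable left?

T_left ≈ 75.9 N

Weight W = 10 × 9.81 = 98.1 N acts straight down.
Horizontal: T_left cos 66° = T_right cos 43°  →  T_right = 0.5561 T_left.
Vertical: T_left sin 66° + T_right sin 43° = 98.1.
Substituting the horizontal relation into the vertical equation gives 1.293 T_left = 98.1, so T_left = 75.88 N.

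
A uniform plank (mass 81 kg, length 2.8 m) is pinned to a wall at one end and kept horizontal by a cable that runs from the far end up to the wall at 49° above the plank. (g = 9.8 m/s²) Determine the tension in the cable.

T ≈ 526 N

Take torques about the hinge: T sin 49° · 2.8 = 81×9.8×1.4 = 1111.3 N·m.
So T = 1111.3 / (0.7547 × 2.8) = 525.9 N.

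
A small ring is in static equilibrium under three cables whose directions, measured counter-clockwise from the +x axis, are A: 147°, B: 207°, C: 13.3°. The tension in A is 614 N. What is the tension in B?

T_B ≈ 1870 N

Resolve: ΣF_x = 614 cos 147° + T_B cos 207° + T_C cos 13.3° = 0.
        ΣF_y = 614 sin 147° + T_B sin 207° + T_C sin 13.3° = 0.
The known terms sum to (-514.9, 334.4) N, so -0.8910 T_B + 0.9732 T_C = 514.9 and -0.4540 T_B + 0.2300 T_C = -334.4.
Solving simultaneously: T_B = 1874 N, T_C = 2245 N.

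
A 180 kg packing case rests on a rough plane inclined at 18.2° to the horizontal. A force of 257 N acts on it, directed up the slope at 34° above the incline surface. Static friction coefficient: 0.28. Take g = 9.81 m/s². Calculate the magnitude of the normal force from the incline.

Axes along / perpendicular to the incline. W sin 18.2° = 551.5 N down-slope; W cos 18.2° = 1677 N into the surface.
Perpendicular: N = W cos 18.2° − P sin 34° = 1677 − 143.7 = 1534 N.
Along incline: P cos 34° + f = W sin 18.2° (friction acts up-slope) → f = 551.5 − 213.1 = 338.5 N.
|f| = 338.5 N ≤ μN = 429.4 N, so the packing case is indeed static.

N ≈ 1530 N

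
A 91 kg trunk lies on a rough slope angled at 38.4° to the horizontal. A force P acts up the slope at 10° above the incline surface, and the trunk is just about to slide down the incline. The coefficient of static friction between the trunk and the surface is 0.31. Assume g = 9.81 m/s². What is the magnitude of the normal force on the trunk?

N ≈ 637 N

On the verge of sliding down the incline, friction equals μN and acts up the slope.
Perpendicular: N + P sin 10° = W cos 38.4° = 699.6 N.
Along incline: P cos 10° + μN = W sin 38.4° with W sin 38.4° = 554.5 N.
Solving the pair for P and N: P = 362.7 N, N = 636.6 N (and f = μN = 197.4 N).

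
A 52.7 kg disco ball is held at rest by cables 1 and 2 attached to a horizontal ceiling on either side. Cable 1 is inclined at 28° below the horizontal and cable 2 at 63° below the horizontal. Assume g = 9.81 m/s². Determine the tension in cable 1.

Weight W = 52.7 × 9.81 = 517 N acts straight down.
Horizontal: T_1 cos 28° = T_2 cos 63°  →  T_2 = 1.945 T_1.
Vertical: T_1 sin 28° + T_2 sin 63° = 517.
Substituting the horizontal relation into the vertical equation gives 2.202 T_1 = 517, so T_1 = 234.7 N.

T_1 ≈ 235 N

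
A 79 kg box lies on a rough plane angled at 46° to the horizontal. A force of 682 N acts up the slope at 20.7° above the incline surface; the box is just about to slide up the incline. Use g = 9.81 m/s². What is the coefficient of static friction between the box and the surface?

On the verge of sliding up the incline, friction is at its maximum μN and acts down the slope.
Perpendicular to incline: N = W cos 46° − P sin 20.7° = 538.4 − 241.1 = 297.3 N.
Along incline: P cos 20.7° − μN = W sin 46° → μ = −(W sin 46° − P cos 20.7°) / N = 0.2708.

μ ≈ 0.271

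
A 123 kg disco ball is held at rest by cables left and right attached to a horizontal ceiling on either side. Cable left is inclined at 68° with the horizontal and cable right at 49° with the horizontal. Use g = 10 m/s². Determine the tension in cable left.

T_left ≈ 906 N

Weight W = 123 × 10 = 1230 N acts straight down.
Horizontal: T_left cos 68° = T_right cos 49°  →  T_right = 0.571 T_left.
Vertical: T_left sin 68° + T_right sin 49° = 1230.
Substituting the horizontal relation into the vertical equation gives 1.358 T_left = 1230, so T_left = 905.7 N.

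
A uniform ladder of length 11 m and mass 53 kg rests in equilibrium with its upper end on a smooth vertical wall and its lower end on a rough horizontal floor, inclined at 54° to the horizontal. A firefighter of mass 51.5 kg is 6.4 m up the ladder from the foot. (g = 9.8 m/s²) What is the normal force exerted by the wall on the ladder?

N_wall ≈ 402 N

Torques about the foot: N_wall · 11 sin 54° = 53×9.8×5.5 cos 54° + 51.5×9.8×6.4 cos 54° → N_wall = 402.03 N.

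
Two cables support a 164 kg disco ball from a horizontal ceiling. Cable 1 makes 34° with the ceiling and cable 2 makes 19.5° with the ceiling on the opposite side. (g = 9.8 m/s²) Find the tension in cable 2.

Weight W = 164 × 9.8 = 1607 N acts straight down.
Horizontal: T_1 cos 34° = T_2 cos 19.5°  →  T_1 = 1.137 T_2.
Vertical: T_1 sin 34° + T_2 sin 19.5° = 1607.
Substituting the horizontal relation into the vertical equation gives 0.9696 T_2 = 1607, so T_2 = 1658 N.

T_2 ≈ 1660 N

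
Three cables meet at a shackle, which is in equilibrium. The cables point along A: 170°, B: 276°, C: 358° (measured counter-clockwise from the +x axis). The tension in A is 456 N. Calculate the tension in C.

T_C ≈ 443 N

Resolve: ΣF_x = 456 cos 170° + T_B cos 276° + T_C cos 358° = 0.
        ΣF_y = 456 sin 170° + T_B sin 276° + T_C sin 358° = 0.
The known terms sum to (-449.1, 79.18) N, so 0.1045 T_B + 0.9994 T_C = 449.1 and -0.9945 T_B − 0.0349 T_C = -79.18.
Solving simultaneously: T_B = 64.09 N, T_C = 442.6 N.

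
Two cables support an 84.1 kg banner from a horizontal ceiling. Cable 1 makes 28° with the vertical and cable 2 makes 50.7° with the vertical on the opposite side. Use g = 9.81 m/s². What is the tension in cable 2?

T_2 ≈ 395 N

Angles from the horizontal: cable 1 is 90° − 28° = 62°, cable 2 is 90° − 50.7° = 39.3°.
Weight W = 84.1 × 9.81 = 825 N acts straight down.
Horizontal: T_1 cos 62° = T_2 cos 39.3°  →  T_1 = 1.648 T_2.
Vertical: T_1 sin 62° + T_2 sin 39.3° = 825.
Substituting the horizontal relation into the vertical equation gives 2.089 T_2 = 825, so T_2 = 395 N.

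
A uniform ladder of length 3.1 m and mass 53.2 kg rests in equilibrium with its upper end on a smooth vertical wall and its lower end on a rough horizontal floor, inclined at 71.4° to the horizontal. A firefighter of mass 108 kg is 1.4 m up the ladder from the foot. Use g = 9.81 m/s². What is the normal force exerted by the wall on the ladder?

Torques about the foot: N_wall · 3.1 sin 71.4° = 53.2×9.81×1.55 cos 71.4° + 108×9.81×1.4 cos 71.4° → N_wall = 248.84 N.

N_wall ≈ 249 N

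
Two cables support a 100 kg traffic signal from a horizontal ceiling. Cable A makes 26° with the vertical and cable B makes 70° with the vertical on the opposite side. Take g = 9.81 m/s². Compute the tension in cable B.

T_B ≈ 432 N

Angles from the horizontal: cable A is 90° − 26° = 64°, cable B is 90° − 70° = 20°.
Weight W = 100 × 9.81 = 981 N acts straight down.
Horizontal: T_A cos 64° = T_B cos 20°  →  T_A = 2.144 T_B.
Vertical: T_A sin 64° + T_B sin 20° = 981.
Substituting the horizontal relation into the vertical equation gives 2.269 T_B = 981, so T_B = 432.4 N.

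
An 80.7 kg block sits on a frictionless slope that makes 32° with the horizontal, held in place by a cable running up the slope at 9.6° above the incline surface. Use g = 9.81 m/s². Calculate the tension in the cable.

Take axes along and perpendicular to the incline. Weight components: W sin 32° = 419.5 N down-slope, W cos 32° = 671.4 N into the surface.
Along incline: T cos 9.6° = W sin 32° → T = 425.5 N.
Perpendicular: N = W cos 32° − T sin 9.6° = 600.4 N.

T ≈ 425 N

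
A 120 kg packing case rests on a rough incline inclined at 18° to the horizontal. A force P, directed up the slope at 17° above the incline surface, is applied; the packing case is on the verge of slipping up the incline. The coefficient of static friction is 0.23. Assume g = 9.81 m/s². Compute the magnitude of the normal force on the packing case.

N ≈ 942 N

On the verge of sliding up the incline, friction equals μN and acts down the slope.
Perpendicular: N + P sin 17° = W cos 18° = 1120 N.
Along incline: P cos 17° = W sin 18° + μN  with W sin 18° = 363.8 N.
Solving the pair for P and N: P = 607 N, N = 942.1 N (and f = μN = 216.7 N).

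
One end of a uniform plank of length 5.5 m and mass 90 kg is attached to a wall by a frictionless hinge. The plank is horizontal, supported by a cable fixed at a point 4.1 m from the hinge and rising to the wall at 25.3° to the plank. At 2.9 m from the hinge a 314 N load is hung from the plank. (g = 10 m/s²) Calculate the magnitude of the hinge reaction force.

Take torques about the hinge: T sin 25.3° · 4.1 = 90×10×2.75 + 314×2.9 = 3385.6 N·m.
So T = 3385.6 / (0.4274 × 4.1) = 1932.2 N.
ΣF_x = 0: H_x = T cos 25.3° = 1746.9 N.
ΣF_y = 0: H_y = (90×10 + 314) − T sin 25.3° = 1214 − 825.76 = 388.24 N.
|H| = √(H_x² + H_y²) = √((1746.9)² + (388.24)²) = 1789.5 N.

|H| ≈ 1790 N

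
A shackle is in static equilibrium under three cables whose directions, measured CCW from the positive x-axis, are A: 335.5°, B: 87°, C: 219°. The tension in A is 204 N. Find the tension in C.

T_C ≈ 255 N

Resolve: ΣF_x = 204 cos 335.5° + T_B cos 87° + T_C cos 219° = 0.
        ΣF_y = 204 sin 335.5° + T_B sin 87° + T_C sin 219° = 0.
The known terms sum to (185.6, -84.6) N, so 0.0523 T_B − 0.7771 T_C = -185.6 and 0.9986 T_B − 0.6293 T_C = 84.6.
Solving simultaneously: T_B = 245.7 N, T_C = 255.4 N.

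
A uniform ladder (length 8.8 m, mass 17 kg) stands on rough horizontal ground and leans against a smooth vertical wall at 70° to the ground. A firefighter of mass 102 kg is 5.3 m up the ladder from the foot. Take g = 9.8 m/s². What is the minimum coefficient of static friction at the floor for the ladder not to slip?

μ_min ≈ 0.214

ΣF_y = 0: N_floor = 17×9.8 + 102×9.8 = 1166.2 N.
Torques about the foot: N_wall · 8.8 sin 70° = 17×9.8×4.4 cos 70° + 102×9.8×5.3 cos 70° → N_wall = 249.44 N.
ΣF_x = 0: f_floor = N_wall = 249.44 N.
μ_min = f_floor / N_floor = 249.44 / 1166.2 = 0.2139.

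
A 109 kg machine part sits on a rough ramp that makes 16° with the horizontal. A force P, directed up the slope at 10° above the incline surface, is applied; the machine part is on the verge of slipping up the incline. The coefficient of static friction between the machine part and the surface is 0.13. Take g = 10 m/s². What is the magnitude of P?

On the verge of sliding up the incline, friction equals μN and acts down the slope.
Perpendicular: N + P sin 10° = W cos 16° = 1048 N.
Along incline: P cos 10° = W sin 16° + μN  with W sin 16° = 300.4 N.
Solving the pair for P and N: P = 433.5 N, N = 972.5 N (and f = μN = 126.4 N).

P ≈ 433 N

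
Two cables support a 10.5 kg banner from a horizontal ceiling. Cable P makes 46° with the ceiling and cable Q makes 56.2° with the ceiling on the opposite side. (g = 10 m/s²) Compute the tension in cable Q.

Weight W = 10.5 × 10 = 105 N acts straight down.
Horizontal: T_P cos 46° = T_Q cos 56.2°  →  T_P = 0.8008 T_Q.
Vertical: T_P sin 46° + T_Q sin 56.2° = 105.
Substituting the horizontal relation into the vertical equation gives 1.407 T_Q = 105, so T_Q = 74.62 N.

T_Q ≈ 74.6 N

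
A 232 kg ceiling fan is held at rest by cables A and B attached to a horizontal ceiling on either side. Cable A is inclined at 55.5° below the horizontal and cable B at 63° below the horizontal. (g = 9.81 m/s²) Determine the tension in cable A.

T_A ≈ 1180 N

Weight W = 232 × 9.81 = 2276 N acts straight down.
Horizontal: T_A cos 55.5° = T_B cos 63°  →  T_B = 1.248 T_A.
Vertical: T_A sin 55.5° + T_B sin 63° = 2276.
Substituting the horizontal relation into the vertical equation gives 1.936 T_A = 2276, so T_A = 1176 N.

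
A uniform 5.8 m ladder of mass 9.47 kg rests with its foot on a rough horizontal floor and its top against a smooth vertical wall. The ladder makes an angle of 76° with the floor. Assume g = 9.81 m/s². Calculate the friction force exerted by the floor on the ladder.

Torques about the foot: N_wall · 5.8 sin 76° = 9.47×9.81×2.9 cos 76° → N_wall = 11.581 N.
ΣF_x = 0: f_floor = N_wall = 11.581 N.

f ≈ 11.6 N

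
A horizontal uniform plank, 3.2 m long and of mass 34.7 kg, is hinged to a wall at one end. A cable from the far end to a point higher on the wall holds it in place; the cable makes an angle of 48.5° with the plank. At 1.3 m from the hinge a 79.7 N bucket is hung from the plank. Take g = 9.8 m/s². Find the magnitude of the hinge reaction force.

Take torques about the hinge: T sin 48.5° · 3.2 = 34.7×9.8×1.6 + 79.7×1.3 = 647.71 N·m.
So T = 647.71 / (0.7490 × 3.2) = 270.25 N.
ΣF_x = 0: H_x = T cos 48.5° = 179.08 N.
ΣF_y = 0: H_y = (34.7×9.8 + 79.7) − T sin 48.5° = 419.76 − 202.41 = 217.35 N.
|H| = √(H_x² + H_y²) = √((179.08)² + (217.35)²) = 281.62 N.

|H| ≈ 282 N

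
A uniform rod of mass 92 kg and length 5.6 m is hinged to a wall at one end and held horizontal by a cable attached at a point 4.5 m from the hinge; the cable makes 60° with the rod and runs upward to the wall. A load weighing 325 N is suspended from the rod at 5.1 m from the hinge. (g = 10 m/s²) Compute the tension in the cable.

T ≈ 1090 N

Take torques about the hinge: T sin 60° · 4.5 = 92×10×2.8 + 325×5.1 = 4233.5 N·m.
So T = 4233.5 / (0.8660 × 4.5) = 1086.3 N.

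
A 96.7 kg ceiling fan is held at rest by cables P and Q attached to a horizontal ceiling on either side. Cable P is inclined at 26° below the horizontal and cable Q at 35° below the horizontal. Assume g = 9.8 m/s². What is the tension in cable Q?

Weight W = 96.7 × 9.8 = 947.7 N acts straight down.
Horizontal: T_P cos 26° = T_Q cos 35°  →  T_P = 0.9114 T_Q.
Vertical: T_P sin 26° + T_Q sin 35° = 947.7.
Substituting the horizontal relation into the vertical equation gives 0.9731 T_Q = 947.7, so T_Q = 973.9 N.

T_Q ≈ 974 N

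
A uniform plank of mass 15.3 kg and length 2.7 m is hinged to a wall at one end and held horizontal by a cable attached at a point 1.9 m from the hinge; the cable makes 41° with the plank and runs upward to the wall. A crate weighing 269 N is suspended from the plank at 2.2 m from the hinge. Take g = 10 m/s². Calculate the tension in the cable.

Take torques about the hinge: T sin 41° · 1.9 = 15.3×10×1.35 + 269×2.2 = 798.35 N·m.
So T = 798.35 / (0.6561 × 1.9) = 640.47 N.

T ≈ 640 N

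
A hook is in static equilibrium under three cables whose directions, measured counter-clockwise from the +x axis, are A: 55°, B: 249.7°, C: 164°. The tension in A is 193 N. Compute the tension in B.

Resolve: ΣF_x = 193 cos 55° + T_B cos 249.7° + T_C cos 164° = 0.
        ΣF_y = 193 sin 55° + T_B sin 249.7° + T_C sin 164° = 0.
The known terms sum to (110.7, 158.1) N, so -0.3469 T_B − 0.9613 T_C = -110.7 and -0.9379 T_B + 0.2756 T_C = -158.1.
Solving simultaneously: T_B = 183 N, T_C = 49.11 N.

T_B ≈ 183 N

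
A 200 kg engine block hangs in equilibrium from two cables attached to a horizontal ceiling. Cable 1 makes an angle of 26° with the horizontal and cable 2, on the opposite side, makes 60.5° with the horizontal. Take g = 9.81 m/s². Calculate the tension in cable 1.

Weight W = 200 × 9.81 = 1962 N acts straight down.
Horizontal: T_1 cos 26° = T_2 cos 60.5°  →  T_2 = 1.825 T_1.
Vertical: T_1 sin 26° + T_2 sin 60.5° = 1962.
Substituting the horizontal relation into the vertical equation gives 2.027 T_1 = 1962, so T_1 = 967.9 N.

T_1 ≈ 968 N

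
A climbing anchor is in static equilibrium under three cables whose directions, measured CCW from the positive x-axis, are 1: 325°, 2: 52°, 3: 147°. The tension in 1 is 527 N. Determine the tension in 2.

Resolve: ΣF_x = 527 cos 325° + T_2 cos 52° + T_3 cos 147° = 0.
        ΣF_y = 527 sin 325° + T_2 sin 52° + T_3 sin 147° = 0.
The known terms sum to (431.7, -302.3) N, so 0.6157 T_2 − 0.8387 T_3 = -431.7 and 0.7880 T_2 + 0.5446 T_3 = 302.3.
Solving simultaneously: T_2 = 18.46 N, T_3 = 528.3 N.

T_2 ≈ 18.5 N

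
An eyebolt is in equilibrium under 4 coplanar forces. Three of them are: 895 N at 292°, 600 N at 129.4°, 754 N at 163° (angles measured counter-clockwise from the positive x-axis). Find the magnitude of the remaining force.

Sum the known components: ΣF_x = -766.6 N, ΣF_y = -145.7 N.
For equilibrium the remaining force must supply (−ΣF_x, −ΣF_y) = (766.6, 145.7) N.
Magnitude = √((766.6)² + (145.7)²) = 780.3 N; direction = atan2(145.7, 766.6) = 10.8°.

F ≈ 780 N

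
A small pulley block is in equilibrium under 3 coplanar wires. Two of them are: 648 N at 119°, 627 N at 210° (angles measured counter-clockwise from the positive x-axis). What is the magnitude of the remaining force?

F ≈ 894 N

Sum the known components: ΣF_x = -857.2 N, ΣF_y = 253.3 N.
For equilibrium the remaining force must supply (−ΣF_x, −ΣF_y) = (857.2, -253.3) N.
Magnitude = √((857.2)² + (-253.3)²) = 893.8 N; direction = atan2(-253.3, 857.2) = 343.5°.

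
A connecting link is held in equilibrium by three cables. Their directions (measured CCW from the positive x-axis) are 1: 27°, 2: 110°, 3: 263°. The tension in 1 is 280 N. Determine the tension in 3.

T_3 ≈ 612 N

Resolve: ΣF_x = 280 cos 27° + T_2 cos 110° + T_3 cos 263° = 0.
        ΣF_y = 280 sin 27° + T_2 sin 110° + T_3 sin 263° = 0.
The known terms sum to (249.5, 127.1) N, so -0.3420 T_2 − 0.1219 T_3 = -249.5 and 0.9397 T_2 − 0.9925 T_3 = -127.1.
Solving simultaneously: T_2 = 511.3 N, T_3 = 612.2 N.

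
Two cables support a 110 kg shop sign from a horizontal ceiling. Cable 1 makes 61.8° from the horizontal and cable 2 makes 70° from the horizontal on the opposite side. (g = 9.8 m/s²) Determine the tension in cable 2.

Weight W = 110 × 9.8 = 1078 N acts straight down.
Horizontal: T_1 cos 61.8° = T_2 cos 70°  →  T_1 = 0.7238 T_2.
Vertical: T_1 sin 61.8° + T_2 sin 70° = 1078.
Substituting the horizontal relation into the vertical equation gives 1.578 T_2 = 1078, so T_2 = 683.3 N.

T_2 ≈ 683 N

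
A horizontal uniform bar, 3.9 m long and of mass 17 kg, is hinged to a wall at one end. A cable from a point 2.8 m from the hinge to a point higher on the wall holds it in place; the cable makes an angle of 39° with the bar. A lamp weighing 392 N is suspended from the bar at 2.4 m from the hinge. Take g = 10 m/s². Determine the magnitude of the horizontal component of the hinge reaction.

H_x ≈ 561 N

Take torques about the hinge: T sin 39° · 2.8 = 17×10×1.95 + 392×2.4 = 1272.3 N·m.
So T = 1272.3 / (0.6293 × 2.8) = 722.04 N.
ΣF_x = 0: H_x = T cos 39° = 561.13 N.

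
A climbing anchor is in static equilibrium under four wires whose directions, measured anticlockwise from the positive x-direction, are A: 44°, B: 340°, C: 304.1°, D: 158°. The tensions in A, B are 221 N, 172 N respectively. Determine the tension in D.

Resolve: ΣF_x = 221 cos 44° + 172 cos 340° + T_C cos 304.1° + T_D cos 158° = 0.
        ΣF_y = 221 sin 44° + 172 sin 340° + T_C sin 304.1° + T_D sin 158° = 0.
The known terms sum to (320.6, 94.69) N, so 0.5606 T_C − 0.9272 T_D = -320.6 and -0.8281 T_C + 0.3746 T_D = -94.69.
Solving simultaneously: T_C = 372.7 N, T_D = 571.2 N.

T_D ≈ 571 N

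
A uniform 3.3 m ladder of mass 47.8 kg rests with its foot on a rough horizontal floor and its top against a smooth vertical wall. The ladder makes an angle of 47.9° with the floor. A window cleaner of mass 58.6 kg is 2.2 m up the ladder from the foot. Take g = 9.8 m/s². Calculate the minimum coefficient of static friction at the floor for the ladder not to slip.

ΣF_y = 0: N_floor = 47.8×9.8 + 58.6×9.8 = 1042.7 N.
Torques about the foot: N_wall · 3.3 sin 47.9° = 47.8×9.8×1.65 cos 47.9° + 58.6×9.8×2.2 cos 47.9° → N_wall = 557.57 N.
ΣF_x = 0: f_floor = N_wall = 557.57 N.
μ_min = f_floor / N_floor = 557.57 / 1042.7 = 0.5347.

μ_min ≈ 0.535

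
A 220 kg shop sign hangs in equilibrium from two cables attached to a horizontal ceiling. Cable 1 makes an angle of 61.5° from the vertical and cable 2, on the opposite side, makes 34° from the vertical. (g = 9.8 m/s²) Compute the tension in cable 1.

T_1 ≈ 1210 N

Angles from the horizontal: cable 1 is 90° − 61.5° = 28.5°, cable 2 is 90° − 34° = 56°.
Weight W = 220 × 9.8 = 2156 N acts straight down.
Horizontal: T_1 cos 28.5° = T_2 cos 56°  →  T_2 = 1.572 T_1.
Vertical: T_1 sin 28.5° + T_2 sin 56° = 2156.
Substituting the horizontal relation into the vertical equation gives 1.78 T_1 = 2156, so T_1 = 1211 N.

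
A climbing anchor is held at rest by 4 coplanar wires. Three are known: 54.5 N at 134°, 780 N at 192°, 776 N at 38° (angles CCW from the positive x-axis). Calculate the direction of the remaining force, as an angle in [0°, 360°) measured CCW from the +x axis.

θ ≈ 298°

Sum the known components: ΣF_x = -189.3 N, ΣF_y = 354.8 N.
For equilibrium the remaining force must supply (−ΣF_x, −ΣF_y) = (189.3, -354.8) N.
Magnitude = √((189.3)² + (-354.8)²) = 402.1 N; direction = atan2(-354.8, 189.3) = 298.1°.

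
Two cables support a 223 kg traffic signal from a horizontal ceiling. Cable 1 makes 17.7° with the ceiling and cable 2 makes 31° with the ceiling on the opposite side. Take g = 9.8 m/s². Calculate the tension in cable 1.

Weight W = 223 × 9.8 = 2185 N acts straight down.
Horizontal: T_1 cos 17.7° = T_2 cos 31°  →  T_2 = 1.111 T_1.
Vertical: T_1 sin 17.7° + T_2 sin 31° = 2185.
Substituting the horizontal relation into the vertical equation gives 0.8764 T_1 = 2185, so T_1 = 2493 N.

T_1 ≈ 2490 N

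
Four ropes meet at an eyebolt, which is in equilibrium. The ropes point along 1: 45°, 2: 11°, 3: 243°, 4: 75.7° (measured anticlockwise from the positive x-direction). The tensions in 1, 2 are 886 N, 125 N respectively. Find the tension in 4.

T_4 ≈ 1690 N

Resolve: ΣF_x = 886 cos 45° + 125 cos 11° + T_3 cos 243° + T_4 cos 75.7° = 0.
        ΣF_y = 886 sin 45° + 125 sin 11° + T_3 sin 243° + T_4 sin 75.7° = 0.
The known terms sum to (749.2, 650.3) N, so -0.4540 T_3 + 0.2470 T_4 = -749.2 and -0.8910 T_3 + 0.9690 T_4 = -650.3.
Solving simultaneously: T_3 = 2572 N, T_4 = 1693 N.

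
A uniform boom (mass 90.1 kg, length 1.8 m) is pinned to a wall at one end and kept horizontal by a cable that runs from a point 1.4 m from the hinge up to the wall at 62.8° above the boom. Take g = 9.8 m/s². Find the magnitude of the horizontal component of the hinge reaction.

H_x ≈ 292 N

Take torques about the hinge: T sin 62.8° · 1.4 = 90.1×9.8×0.9 = 794.68 N·m.
So T = 794.68 / (0.8894 × 1.4) = 638.21 N.
ΣF_x = 0: H_x = T cos 62.8° = 291.72 N.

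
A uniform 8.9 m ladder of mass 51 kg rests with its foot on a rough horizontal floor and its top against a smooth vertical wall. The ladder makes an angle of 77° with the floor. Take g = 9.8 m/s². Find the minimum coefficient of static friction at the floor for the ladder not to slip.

μ_min ≈ 0.115

ΣF_y = 0: N_floor = 51×9.8 = 499.8 N.
Torques about the foot: N_wall · 8.9 sin 77° = 51×9.8×4.45 cos 77° → N_wall = 57.694 N.
ΣF_x = 0: f_floor = N_wall = 57.694 N.
μ_min = f_floor / N_floor = 57.694 / 499.8 = 0.1154.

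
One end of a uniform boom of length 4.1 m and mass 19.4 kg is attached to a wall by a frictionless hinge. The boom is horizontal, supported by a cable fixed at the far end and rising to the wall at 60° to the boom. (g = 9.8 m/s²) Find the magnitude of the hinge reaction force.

Take torques about the hinge: T sin 60° · 4.1 = 19.4×9.8×2.05 = 389.75 N·m.
So T = 389.75 / (0.8660 × 4.1) = 109.77 N.
ΣF_x = 0: H_x = T cos 60° = 54.883 N.
ΣF_y = 0: H_y = (19.4×9.8) − T sin 60° = 190.12 − 95.06 = 95.06 N.
|H| = √(H_x² + H_y²) = √((54.883)² + (95.06)²) = 109.77 N.

|H| ≈ 110 N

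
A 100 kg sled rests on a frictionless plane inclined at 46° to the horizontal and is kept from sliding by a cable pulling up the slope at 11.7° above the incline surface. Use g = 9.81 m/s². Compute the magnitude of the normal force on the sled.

Take axes along and perpendicular to the incline. Weight components: W sin 46° = 705.7 N down-slope, W cos 46° = 681.5 N into the surface.
Along incline: T cos 11.7° = W sin 46° → T = 720.6 N.
Perpendicular: N = W cos 46° − T sin 11.7° = 535.3 N.

N ≈ 535 N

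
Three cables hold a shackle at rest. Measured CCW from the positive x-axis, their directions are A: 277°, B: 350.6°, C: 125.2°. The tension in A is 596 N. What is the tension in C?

T_C ≈ 803 N

Resolve: ΣF_x = 596 cos 277° + T_B cos 350.6° + T_C cos 125.2° = 0.
        ΣF_y = 596 sin 277° + T_B sin 350.6° + T_C sin 125.2° = 0.
The known terms sum to (72.63, -591.6) N, so 0.9866 T_B − 0.5764 T_C = -72.63 and -0.1633 T_B + 0.8171 T_C = 591.6.
Solving simultaneously: T_B = 395.5 N, T_C = 803 N.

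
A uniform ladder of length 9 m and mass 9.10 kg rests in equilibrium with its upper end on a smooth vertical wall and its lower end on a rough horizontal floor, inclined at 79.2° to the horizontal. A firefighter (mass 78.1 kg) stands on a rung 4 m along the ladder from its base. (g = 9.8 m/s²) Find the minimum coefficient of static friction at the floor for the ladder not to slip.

μ_min ≈ 0.0859

ΣF_y = 0: N_floor = 9.10×9.8 + 78.1×9.8 = 854.56 N.
Torques about the foot: N_wall · 9 sin 79.2° = 9.10×9.8×4.5 cos 79.2° + 78.1×9.8×4 cos 79.2° → N_wall = 73.397 N.
ΣF_x = 0: f_floor = N_wall = 73.397 N.
μ_min = f_floor / N_floor = 73.397 / 854.56 = 0.08589.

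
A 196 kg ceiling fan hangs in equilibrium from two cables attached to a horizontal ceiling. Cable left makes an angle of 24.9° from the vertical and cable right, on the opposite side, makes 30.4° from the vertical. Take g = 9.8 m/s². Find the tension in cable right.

Angles from the horizontal: cable left is 90° − 24.9° = 65.1°, cable right is 90° − 30.4° = 59.6°.
Weight W = 196 × 9.8 = 1921 N acts straight down.
Horizontal: T_left cos 65.1° = T_right cos 59.6°  →  T_left = 1.202 T_right.
Vertical: T_left sin 65.1° + T_right sin 59.6° = 1921.
Substituting the horizontal relation into the vertical equation gives 1.953 T_right = 1921, so T_right = 983.7 N.

T_right ≈ 984 N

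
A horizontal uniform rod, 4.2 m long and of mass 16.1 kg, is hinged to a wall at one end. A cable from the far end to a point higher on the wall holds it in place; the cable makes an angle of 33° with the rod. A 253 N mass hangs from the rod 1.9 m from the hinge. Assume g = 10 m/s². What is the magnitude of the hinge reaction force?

|H| ≈ 372 N

Take torques about the hinge: T sin 33° · 4.2 = 16.1×10×2.1 + 253×1.9 = 818.8 N·m.
So T = 818.8 / (0.5446 × 4.2) = 357.95 N.
ΣF_x = 0: H_x = T cos 33° = 300.2 N.
ΣF_y = 0: H_y = (16.1×10 + 253) − T sin 33° = 414 − 194.95 = 219.05 N.
|H| = √(H_x² + H_y²) = √((300.2)² + (219.05)²) = 371.62 N.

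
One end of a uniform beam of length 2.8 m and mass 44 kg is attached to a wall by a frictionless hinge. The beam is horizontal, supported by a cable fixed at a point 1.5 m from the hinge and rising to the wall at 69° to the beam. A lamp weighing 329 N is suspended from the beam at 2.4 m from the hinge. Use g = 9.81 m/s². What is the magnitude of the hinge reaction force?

Take torques about the hinge: T sin 69° · 1.5 = 44×9.81×1.4 + 329×2.4 = 1393.9 N·m.
So T = 1393.9 / (0.9336 × 1.5) = 995.38 N.
ΣF_x = 0: H_x = T cos 69° = 356.71 N.
ΣF_y = 0: H_y = (44×9.81 + 329) − T sin 69° = 760.64 − 929.26 = -168.62 N.
|H| = √(H_x² + H_y²) = √((356.71)² + (-168.62)²) = 394.56 N.

|H| ≈ 395 N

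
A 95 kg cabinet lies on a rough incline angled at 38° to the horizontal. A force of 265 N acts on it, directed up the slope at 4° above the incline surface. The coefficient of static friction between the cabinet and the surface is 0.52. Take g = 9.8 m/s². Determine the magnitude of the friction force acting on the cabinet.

Axes along / perpendicular to the incline. W sin 38° = 573.2 N down-slope; W cos 38° = 733.6 N into the surface.
Perpendicular: N = W cos 38° − P sin 4° = 733.6 − 18.49 = 715.2 N.
Along incline: P cos 4° + f = W sin 38° (friction acts up-slope) → f = 573.2 − 264.4 = 308.8 N.
|f| = 308.8 N ≤ μN = 371.9 N, so the cabinet is indeed static.

f ≈ 309 N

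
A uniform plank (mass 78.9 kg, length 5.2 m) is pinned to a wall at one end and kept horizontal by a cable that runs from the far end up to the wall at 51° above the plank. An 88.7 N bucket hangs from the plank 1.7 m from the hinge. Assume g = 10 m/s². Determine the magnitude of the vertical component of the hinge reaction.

Take torques about the hinge: T sin 51° · 5.2 = 78.9×10×2.6 + 88.7×1.7 = 2202.2 N·m.
So T = 2202.2 / (0.7771 × 5.2) = 544.94 N.
ΣF_y = 0: H_y = (78.9×10 + 88.7) − T sin 51° = 877.7 − 423.5 = 454.2 N.

|H_y| ≈ 454 N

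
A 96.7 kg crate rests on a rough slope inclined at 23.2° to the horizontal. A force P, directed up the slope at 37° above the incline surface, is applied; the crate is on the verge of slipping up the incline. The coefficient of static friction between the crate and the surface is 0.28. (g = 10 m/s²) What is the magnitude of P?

On the verge of sliding up the incline, friction equals μN and acts down the slope.
Perpendicular: N + P sin 37° = W cos 23.2° = 888.8 N.
Along incline: P cos 37° = W sin 23.2° + μN  with W sin 23.2° = 380.9 N.
Solving the pair for P and N: P = 651.2 N, N = 496.9 N (and f = μN = 139.1 N).

P ≈ 651 N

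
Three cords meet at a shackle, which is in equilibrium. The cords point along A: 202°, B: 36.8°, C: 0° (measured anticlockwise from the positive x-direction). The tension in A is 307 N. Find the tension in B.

Resolve: ΣF_x = 307 cos 202° + T_B cos 36.8° + T_C cos 0° = 0.
        ΣF_y = 307 sin 202° + T_B sin 36.8° + T_C sin 0° = 0.
The known terms sum to (-284.6, -115) N, so 0.8007 T_B + 1.0000 T_C = 284.6 and 0.5990 T_B + 0.0000 T_C = 115.
Solving simultaneously: T_B = 192 N, T_C = 130.9 N.

T_B ≈ 192 N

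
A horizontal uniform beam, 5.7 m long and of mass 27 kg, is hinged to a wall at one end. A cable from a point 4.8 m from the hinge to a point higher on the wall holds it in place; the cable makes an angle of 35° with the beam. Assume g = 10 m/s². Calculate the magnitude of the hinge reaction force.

Take torques about the hinge: T sin 35° · 4.8 = 27×10×2.85 = 769.5 N·m.
So T = 769.5 / (0.5736 × 4.8) = 279.5 N.
ΣF_x = 0: H_x = T cos 35° = 228.95 N.
ΣF_y = 0: H_y = (27×10) − T sin 35° = 270 − 160.31 = 109.69 N.
|H| = √(H_x² + H_y²) = √((228.95)² + (109.69)²) = 253.87 N.

|H| ≈ 254 N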